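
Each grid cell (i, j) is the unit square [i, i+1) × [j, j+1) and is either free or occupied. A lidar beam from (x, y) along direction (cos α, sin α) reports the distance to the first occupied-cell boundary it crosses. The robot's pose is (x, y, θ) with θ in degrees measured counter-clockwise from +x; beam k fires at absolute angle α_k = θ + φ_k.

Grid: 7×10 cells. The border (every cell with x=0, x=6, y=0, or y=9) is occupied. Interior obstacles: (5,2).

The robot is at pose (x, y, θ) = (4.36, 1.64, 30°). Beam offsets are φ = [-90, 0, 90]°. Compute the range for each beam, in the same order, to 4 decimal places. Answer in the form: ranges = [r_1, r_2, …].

beam 1: φ=-90°, α=300°
  d=(0.5000,-0.8660)  start (4,1)  tX=1.2800 tY=0.7390  stride 1/|dx|=2.0000 1/|dy|=1.1547
    cross y-line → (4,0), t=0.7390 (wall)
  → r_1 = 0.7390
beam 2: φ=0°, α=30°
  d=(0.8660,0.5000)  start (4,1)  tX=0.7390 tY=0.7200  stride 1/|dx|=1.1547 1/|dy|=2.0000
    cross y-line → (4,2), t=0.7200
    cross x-line → (5,2), t=0.7390 (wall)
  → r_2 = 0.7390
beam 3: φ=90°, α=120°
  d=(-0.5000,0.8660)  start (4,1)  tX=0.7200 tY=0.4157  stride 1/|dx|=2.0000 1/|dy|=1.1547
    cross y-line → (4,2), t=0.4157
    cross x-line → (3,2), t=0.7200
    cross y-line → (3,3), t=1.5704
    cross x-line → (2,3), t=2.7200
    cross y-line → (2,4), t=2.7251
    cross y-line → (2,5), t=3.8798
    cross x-line → (1,5), t=4.7200
    cross y-line → (1,6), t=5.0345
    cross y-line → (1,7), t=6.1892
    cross x-line → (0,7), t=6.7200 (wall)
  → r_3 = 6.7200

ranges = [0.7390, 0.7390, 6.7200]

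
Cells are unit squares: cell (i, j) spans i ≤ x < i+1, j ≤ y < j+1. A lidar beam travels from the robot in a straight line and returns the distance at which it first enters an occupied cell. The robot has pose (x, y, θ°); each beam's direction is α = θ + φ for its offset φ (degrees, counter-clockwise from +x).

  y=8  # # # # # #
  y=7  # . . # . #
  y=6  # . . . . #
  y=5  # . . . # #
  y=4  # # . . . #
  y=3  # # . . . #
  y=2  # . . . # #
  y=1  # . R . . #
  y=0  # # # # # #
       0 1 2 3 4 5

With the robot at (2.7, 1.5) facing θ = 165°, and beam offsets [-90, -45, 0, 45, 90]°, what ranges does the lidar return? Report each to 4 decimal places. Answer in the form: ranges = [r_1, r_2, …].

beam 1: φ=-90°, α=75°
  d=(0.2588,0.9659)  start (2,1)  tX=1.1591 tY=0.5176  stride 1/|dx|=3.8637 1/|dy|=1.0353
    cross y-line → (2,2), t=0.5176
    cross x-line → (3,2), t=1.1591
    cross y-line → (3,3), t=1.5529
    cross y-line → (3,4), t=2.5882
    cross y-line → (3,5), t=3.6235
    cross y-line → (3,6), t=4.6587
    cross x-line → (4,6), t=5.0228
    cross y-line → (4,7), t=5.6940
    cross y-line → (4,8), t=6.7293 (wall)
  → r_1 = 6.7293
beam 2: φ=-45°, α=120°
  d=(-0.5000,0.8660)  start (2,1)  tX=1.4000 tY=0.5774  stride 1/|dx|=2.0000 1/|dy|=1.1547
    cross y-line → (2,2), t=0.5774
    cross x-line → (1,2), t=1.4000
    cross y-line → (1,3), t=1.7321 (wall)
  → r_2 = 1.7321
beam 3: φ=0°, α=165°
  d=(-0.9659,0.2588)  start (2,1)  tX=0.7247 tY=1.9319  stride 1/|dx|=1.0353 1/|dy|=3.8637
    cross x-line → (1,1), t=0.7247
    cross x-line → (0,1), t=1.7600 (wall)
  → r_3 = 1.7600
beam 4: φ=45°, α=210°
  d=(-0.8660,-0.5000)  start (2,1)  tX=0.8083 tY=1.0000  stride 1/|dx|=1.1547 1/|dy|=2.0000
    cross x-line → (1,1), t=0.8083
    cross y-line → (1,0), t=1.0000 (wall)
  → r_4 = 1.0000
beam 5: φ=90°, α=255°
  d=(-0.2588,-0.9659)  start (2,1)  tX=2.7046 tY=0.5176  stride 1/|dx|=3.8637 1/|dy|=1.0353
    cross y-line → (2,0), t=0.5176 (wall)
  → r_5 = 0.5176

ranges = [6.7293, 1.7321, 1.7600, 1.0000, 0.5176]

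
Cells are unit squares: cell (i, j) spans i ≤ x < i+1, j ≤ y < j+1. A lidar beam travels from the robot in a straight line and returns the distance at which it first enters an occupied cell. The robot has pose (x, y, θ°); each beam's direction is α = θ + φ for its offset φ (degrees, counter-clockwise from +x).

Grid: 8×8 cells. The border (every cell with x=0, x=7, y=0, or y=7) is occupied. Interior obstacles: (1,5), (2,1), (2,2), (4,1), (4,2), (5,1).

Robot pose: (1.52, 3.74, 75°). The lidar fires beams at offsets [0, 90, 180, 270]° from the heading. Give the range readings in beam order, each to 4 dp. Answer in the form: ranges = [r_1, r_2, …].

beam 1: φ=0°, α=75°
  d=(0.2588,0.9659)  start (1,3)  tX=1.8546 tY=0.2692  stride 1/|dx|=3.8637 1/|dy|=1.0353
    cross y-line → (1,4), t=0.2692
    cross y-line → (1,5), t=1.3044 (wall)
  → r_1 = 1.3044
beam 2: φ=90°, α=165°
  d=(-0.9659,0.2588)  start (1,3)  tX=0.5383 tY=1.0046  stride 1/|dx|=1.0353 1/|dy|=3.8637
    cross x-line → (0,3), t=0.5383 (wall)
  → r_2 = 0.5383
beam 3: φ=180°, α=255°
  d=(-0.2588,-0.9659)  start (1,3)  tX=2.0091 tY=0.7661  stride 1/|dx|=3.8637 1/|dy|=1.0353
    cross y-line → (1,2), t=0.7661
    cross y-line → (1,1), t=1.8014
    cross x-line → (0,1), t=2.0091 (wall)
  → r_3 = 2.0091
beam 4: φ=270°, α=345°
  d=(0.9659,-0.2588)  start (1,3)  tX=0.4969 tY=2.8591  stride 1/|dx|=1.0353 1/|dy|=3.8637
    cross x-line → (2,3), t=0.4969
    cross x-line → (3,3), t=1.5322
    cross x-line → (4,3), t=2.5675
    cross y-line → (4,2), t=2.8591 (wall)
  → r_4 = 2.8591

ranges = [1.3044, 0.5383, 2.0091, 2.8591]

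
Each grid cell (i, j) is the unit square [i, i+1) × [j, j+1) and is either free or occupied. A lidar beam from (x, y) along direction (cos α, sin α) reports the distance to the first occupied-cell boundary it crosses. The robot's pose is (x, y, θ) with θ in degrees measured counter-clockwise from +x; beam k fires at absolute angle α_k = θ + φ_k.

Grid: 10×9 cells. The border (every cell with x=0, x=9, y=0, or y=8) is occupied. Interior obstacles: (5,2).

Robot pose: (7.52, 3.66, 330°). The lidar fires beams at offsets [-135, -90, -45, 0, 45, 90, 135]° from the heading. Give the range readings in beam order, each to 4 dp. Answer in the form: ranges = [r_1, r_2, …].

ranges = [2.5500, 3.0715, 2.7538, 1.7090, 1.5322, 2.9600, 4.4931]

beam 1: φ=-135°, α=195°
  dir = (cos 195°, sin 195°) = (-0.9659, -0.2588); from cell (7,3)
  next x-line at t=0.5383, next y-line at t=2.5500; Δt_x=1.0353, Δt_y=3.8637
    x: enter (6,3) at t=0.5383
    x: enter (5,3) at t=1.5736
    y: enter (5,2) at t=2.5500 ← occupied
  → r_1 = 2.5500
beam 2: φ=-90°, α=240°
  dir = (cos 240°, sin 240°) = (-0.5000, -0.8660); from cell (7,3)
  next x-line at t=1.0400, next y-line at t=0.7621; Δt_x=2.0000, Δt_y=1.1547
    y: enter (7,2) at t=0.7621
    x: enter (6,2) at t=1.0400
    y: enter (6,1) at t=1.9168
    x: enter (5,1) at t=3.0400
    y: enter (5,0) at t=3.0715 ← occupied
  → r_2 = 3.0715
beam 3: φ=-45°, α=285°
  dir = (cos 285°, sin 285°) = (0.2588, -0.9659); from cell (7,3)
  next x-line at t=1.8546, next y-line at t=0.6833; Δt_x=3.8637, Δt_y=1.0353
    y: enter (7,2) at t=0.6833
    y: enter (7,1) at t=1.7186
    x: enter (8,1) at t=1.8546
    y: enter (8,0) at t=2.7538 ← occupied
  → r_3 = 2.7538
beam 4: φ=0°, α=330°
  dir = (cos 330°, sin 330°) = (0.8660, -0.5000); from cell (7,3)
  next x-line at t=0.5543, next y-line at t=1.3200; Δt_x=1.1547, Δt_y=2.0000
    x: enter (8,3) at t=0.5543
    y: enter (8,2) at t=1.3200
    x: enter (9,2) at t=1.7090 ← occupied
  → r_4 = 1.7090
beam 5: φ=45°, α=15°
  dir = (cos 15°, sin 15°) = (0.9659, 0.2588); from cell (7,3)
  next x-line at t=0.4969, next y-line at t=1.3137; Δt_x=1.0353, Δt_y=3.8637
    x: enter (8,3) at t=0.4969
    y: enter (8,4) at t=1.3137
    x: enter (9,4) at t=1.5322 ← occupied
  → r_5 = 1.5322
beam 6: φ=90°, α=60°
  dir = (cos 60°, sin 60°) = (0.5000, 0.8660); from cell (7,3)
  next x-line at t=0.9600, next y-line at t=0.3926; Δt_x=2.0000, Δt_y=1.1547
    y: enter (7,4) at t=0.3926
    x: enter (8,4) at t=0.9600
    y: enter (8,5) at t=1.5473
    y: enter (8,6) at t=2.7020
    x: enter (9,6) at t=2.9600 ← occupied
  → r_6 = 2.9600
beam 7: φ=135°, α=105°
  dir = (cos 105°, sin 105°) = (-0.2588, 0.9659); from cell (7,3)
  next x-line at t=2.0091, next y-line at t=0.3520; Δt_x=3.8637, Δt_y=1.0353
    y: enter (7,4) at t=0.3520
    y: enter (7,5) at t=1.3873
    x: enter (6,5) at t=2.0091
    y: enter (6,6) at t=2.4225
    y: enter (6,7) at t=3.4578
    y: enter (6,8) at t=4.4931 ← occupied
  → r_7 = 4.4931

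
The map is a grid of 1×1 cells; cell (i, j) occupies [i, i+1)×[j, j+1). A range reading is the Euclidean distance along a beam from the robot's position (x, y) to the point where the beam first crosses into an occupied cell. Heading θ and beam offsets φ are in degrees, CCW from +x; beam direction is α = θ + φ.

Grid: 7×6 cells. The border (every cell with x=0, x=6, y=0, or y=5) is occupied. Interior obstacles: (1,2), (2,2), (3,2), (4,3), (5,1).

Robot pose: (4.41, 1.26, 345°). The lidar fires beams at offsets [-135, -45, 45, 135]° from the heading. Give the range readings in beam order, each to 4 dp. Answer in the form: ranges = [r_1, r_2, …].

beam 1: φ=-135°, α=210°
  direction (-0.8660, -0.5000); cell (4,1); t to first gridline: x 0.4734, y 0.5200 (then +1.1547 / +2.0000)
    (3,1) via x @ 0.4734
    (3,0) via y @ 0.5200  # hit
  → r_1 = 0.5200
beam 2: φ=-45°, α=300°
  direction (0.5000, -0.8660); cell (4,1); t to first gridline: x 1.1800, y 0.3002 (then +2.0000 / +1.1547)
    (4,0) via y @ 0.3002  # hit
  → r_2 = 0.3002
beam 3: φ=45°, α=30°
  direction (0.8660, 0.5000); cell (4,1); t to first gridline: x 0.6813, y 1.4800 (then +1.1547 / +2.0000)
    (5,1) via x @ 0.6813  # hit
  → r_3 = 0.6813
beam 4: φ=135°, α=120°
  direction (-0.5000, 0.8660); cell (4,1); t to first gridline: x 0.8200, y 0.8545 (then +2.0000 / +1.1547)
    (3,1) via x @ 0.8200
    (3,2) via y @ 0.8545  # hit
  → r_4 = 0.8545

ranges = [0.5200, 0.3002, 0.6813, 0.8545]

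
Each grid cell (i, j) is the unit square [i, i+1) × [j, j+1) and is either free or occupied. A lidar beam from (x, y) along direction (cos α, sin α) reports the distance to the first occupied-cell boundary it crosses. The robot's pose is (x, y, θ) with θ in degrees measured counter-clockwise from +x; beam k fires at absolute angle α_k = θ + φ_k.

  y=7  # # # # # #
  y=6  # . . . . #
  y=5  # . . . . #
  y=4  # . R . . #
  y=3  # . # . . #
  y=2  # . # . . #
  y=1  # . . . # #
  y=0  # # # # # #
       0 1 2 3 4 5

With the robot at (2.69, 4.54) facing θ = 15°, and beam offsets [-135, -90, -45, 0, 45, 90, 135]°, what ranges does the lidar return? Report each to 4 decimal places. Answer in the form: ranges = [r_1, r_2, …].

beam 1: φ=-135°, α=240°
  direction (-0.5000, -0.8660); cell (2,4); t to first gridline: x 1.3800, y 0.6235 (then +2.0000 / +1.1547)
    (2,3) via y @ 0.6235  # hit
  → r_1 = 0.6235
beam 2: φ=-90°, α=285°
  direction (0.2588, -0.9659); cell (2,4); t to first gridline: x 1.1977, y 0.5590 (then +3.8637 / +1.0353)
    (2,3) via y @ 0.5590  # hit
  → r_2 = 0.5590
beam 3: φ=-45°, α=330°
  direction (0.8660, -0.5000); cell (2,4); t to first gridline: x 0.3580, y 1.0800 (then +1.1547 / +2.0000)
    (3,4) via x @ 0.3580
    (3,3) via y @ 1.0800
    (4,3) via x @ 1.5127
    (5,3) via x @ 2.6674  # hit
  → r_3 = 2.6674
beam 4: φ=0°, α=15°
  direction (0.9659, 0.2588); cell (2,4); t to first gridline: x 0.3209, y 1.7773 (then +1.0353 / +3.8637)
    (3,4) via x @ 0.3209
    (4,4) via x @ 1.3562
    (4,5) via y @ 1.7773
    (5,5) via x @ 2.3915  # hit
  → r_4 = 2.3915
beam 5: φ=45°, α=60°
  direction (0.5000, 0.8660); cell (2,4); t to first gridline: x 0.6200, y 0.5312 (then +2.0000 / +1.1547)
    (2,5) via y @ 0.5312
    (3,5) via x @ 0.6200
    (3,6) via y @ 1.6859
    (4,6) via x @ 2.6200
    (4,7) via y @ 2.8406  # hit
  → r_5 = 2.8406
beam 6: φ=90°, α=105°
  direction (-0.2588, 0.9659); cell (2,4); t to first gridline: x 2.6660, y 0.4762 (then +3.8637 / +1.0353)
    (2,5) via y @ 0.4762
    (2,6) via y @ 1.5115
    (2,7) via y @ 2.5468  # hit
  → r_6 = 2.5468
beam 7: φ=135°, α=150°
  direction (-0.8660, 0.5000); cell (2,4); t to first gridline: x 0.7967, y 0.9200 (then +1.1547 / +2.0000)
    (1,4) via x @ 0.7967
    (1,5) via y @ 0.9200
    (0,5) via x @ 1.9514  # hit
  → r_7 = 1.9514

ranges = [0.6235, 0.5590, 2.6674, 2.3915, 2.8406, 2.5468, 1.9514]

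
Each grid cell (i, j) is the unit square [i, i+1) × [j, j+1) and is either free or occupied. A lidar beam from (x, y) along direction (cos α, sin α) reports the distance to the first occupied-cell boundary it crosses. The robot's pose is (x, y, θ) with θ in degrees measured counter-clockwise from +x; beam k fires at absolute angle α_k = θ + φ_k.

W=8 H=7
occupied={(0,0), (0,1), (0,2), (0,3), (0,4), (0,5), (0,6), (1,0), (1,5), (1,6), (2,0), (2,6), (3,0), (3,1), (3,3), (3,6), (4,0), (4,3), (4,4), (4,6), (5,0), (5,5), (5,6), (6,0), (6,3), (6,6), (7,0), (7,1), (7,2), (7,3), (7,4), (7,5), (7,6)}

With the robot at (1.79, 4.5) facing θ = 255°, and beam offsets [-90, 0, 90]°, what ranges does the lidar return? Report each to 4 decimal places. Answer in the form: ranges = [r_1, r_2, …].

ranges = [0.8179, 3.0523, 1.9319]

beam 1: φ=-90°, α=165°
  d=(-0.9659,0.2588)  start (1,4)  tX=0.8179 tY=1.9319  stride 1/|dx|=1.0353 1/|dy|=3.8637
    cross x-line → (0,4), t=0.8179 (wall)
  → r_1 = 0.8179
beam 2: φ=0°, α=255°
  d=(-0.2588,-0.9659)  start (1,4)  tX=3.0523 tY=0.5176  stride 1/|dx|=3.8637 1/|dy|=1.0353
    cross y-line → (1,3), t=0.5176
    cross y-line → (1,2), t=1.5529
    cross y-line → (1,1), t=2.5882
    cross x-line → (0,1), t=3.0523 (wall)
  → r_2 = 3.0523
beam 3: φ=90°, α=345°
  d=(0.9659,-0.2588)  start (1,4)  tX=0.2174 tY=1.9319  stride 1/|dx|=1.0353 1/|dy|=3.8637
    cross x-line → (2,4), t=0.2174
    cross x-line → (3,4), t=1.2527
    cross y-line → (3,3), t=1.9319 (wall)
  → r_3 = 1.9319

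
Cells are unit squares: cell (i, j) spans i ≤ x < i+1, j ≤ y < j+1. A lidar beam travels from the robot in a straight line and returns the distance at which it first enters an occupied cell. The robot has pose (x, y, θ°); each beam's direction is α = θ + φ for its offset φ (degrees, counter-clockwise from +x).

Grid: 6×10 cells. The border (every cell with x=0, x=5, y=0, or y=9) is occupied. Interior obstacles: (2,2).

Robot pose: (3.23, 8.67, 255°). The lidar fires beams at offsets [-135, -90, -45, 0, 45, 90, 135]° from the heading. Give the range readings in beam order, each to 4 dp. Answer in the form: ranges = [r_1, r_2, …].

ranges = [0.3811, 1.2750, 2.5750, 7.9406, 3.5400, 1.8324, 0.6600]

beam 1: φ=-135°, α=120°
  dir = (cos 120°, sin 120°) = (-0.5000, 0.8660); from cell (3,8)
  next x-line at t=0.4600, next y-line at t=0.3811; Δt_x=2.0000, Δt_y=1.1547
    y: enter (3,9) at t=0.3811 ← occupied
  → r_1 = 0.3811
beam 2: φ=-90°, α=165°
  dir = (cos 165°, sin 165°) = (-0.9659, 0.2588); from cell (3,8)
  next x-line at t=0.2381, next y-line at t=1.2750; Δt_x=1.0353, Δt_y=3.8637
    x: enter (2,8) at t=0.2381
    x: enter (1,8) at t=1.2734
    y: enter (1,9) at t=1.2750 ← occupied
  → r_2 = 1.2750
beam 3: φ=-45°, α=210°
  dir = (cos 210°, sin 210°) = (-0.8660, -0.5000); from cell (3,8)
  next x-line at t=0.2656, next y-line at t=1.3400; Δt_x=1.1547, Δt_y=2.0000
    x: enter (2,8) at t=0.2656
    y: enter (2,7) at t=1.3400
    x: enter (1,7) at t=1.4203
    x: enter (0,7) at t=2.5750 ← occupied
  → r_3 = 2.5750
beam 4: φ=0°, α=255°
  dir = (cos 255°, sin 255°) = (-0.2588, -0.9659); from cell (3,8)
  next x-line at t=0.8887, next y-line at t=0.6936; Δt_x=3.8637, Δt_y=1.0353
    y: enter (3,7) at t=0.6936
    x: enter (2,7) at t=0.8887
    y: enter (2,6) at t=1.7289
    y: enter (2,5) at t=2.7642
    y: enter (2,4) at t=3.7995
    x: enter (1,4) at t=4.7524
    y: enter (1,3) at t=4.8347
    y: enter (1,2) at t=5.8700
    y: enter (1,1) at t=6.9053
    y: enter (1,0) at t=7.9406 ← occupied
  → r_4 = 7.9406
beam 5: φ=45°, α=300°
  dir = (cos 300°, sin 300°) = (0.5000, -0.8660); from cell (3,8)
  next x-line at t=1.5400, next y-line at t=0.7736; Δt_x=2.0000, Δt_y=1.1547
    y: enter (3,7) at t=0.7736
    x: enter (4,7) at t=1.5400
    y: enter (4,6) at t=1.9283
    y: enter (4,5) at t=3.0831
    x: enter (5,5) at t=3.5400 ← occupied
  → r_5 = 3.5400
beam 6: φ=90°, α=345°
  dir = (cos 345°, sin 345°) = (0.9659, -0.2588); from cell (3,8)
  next x-line at t=0.7972, next y-line at t=2.5887; Δt_x=1.0353, Δt_y=3.8637
    x: enter (4,8) at t=0.7972
    x: enter (5,8) at t=1.8324 ← occupied
  → r_6 = 1.8324
beam 7: φ=135°, α=30°
  dir = (cos 30°, sin 30°) = (0.8660, 0.5000); from cell (3,8)
  next x-line at t=0.8891, next y-line at t=0.6600; Δt_x=1.1547, Δt_y=2.0000
    y: enter (3,9) at t=0.6600 ← occupied
  → r_7 = 0.6600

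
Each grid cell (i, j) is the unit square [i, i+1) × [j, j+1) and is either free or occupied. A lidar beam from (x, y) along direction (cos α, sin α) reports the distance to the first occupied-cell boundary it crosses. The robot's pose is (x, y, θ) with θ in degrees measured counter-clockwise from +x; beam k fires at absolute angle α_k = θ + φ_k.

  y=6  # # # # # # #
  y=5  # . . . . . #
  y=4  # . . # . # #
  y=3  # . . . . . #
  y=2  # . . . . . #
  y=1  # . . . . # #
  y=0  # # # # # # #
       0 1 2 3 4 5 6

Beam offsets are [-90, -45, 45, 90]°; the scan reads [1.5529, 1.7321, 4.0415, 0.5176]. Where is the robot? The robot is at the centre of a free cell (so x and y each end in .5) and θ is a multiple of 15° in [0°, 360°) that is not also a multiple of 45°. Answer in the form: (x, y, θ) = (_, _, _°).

(x, y, θ) = (2.5, 4.5, 255°)

The pose lattice has 22·16 = 352 candidates. Test each by forward raycasting.
  (5.5, 3.5, 300°): beam 1 = 5.0000 ≠ 1.5529 ✗
  (2.5, 5.5, 255°): beam 3 = 1.0000 ≠ 4.0415 ✗
  (3.5, 1.5, 30°): beam 1 = 0.5774 ≠ 1.5529 ✗
  (1.5, 4.5, 120°): beam 1 = 3.0000 ≠ 1.5529 ✗
  …
  (2.5, 4.5, 255°): r_1=1.5529, r_2=1.7321, r_3=4.0415, r_4=0.5176 — all match ✓
No second candidate reproduces the full scan.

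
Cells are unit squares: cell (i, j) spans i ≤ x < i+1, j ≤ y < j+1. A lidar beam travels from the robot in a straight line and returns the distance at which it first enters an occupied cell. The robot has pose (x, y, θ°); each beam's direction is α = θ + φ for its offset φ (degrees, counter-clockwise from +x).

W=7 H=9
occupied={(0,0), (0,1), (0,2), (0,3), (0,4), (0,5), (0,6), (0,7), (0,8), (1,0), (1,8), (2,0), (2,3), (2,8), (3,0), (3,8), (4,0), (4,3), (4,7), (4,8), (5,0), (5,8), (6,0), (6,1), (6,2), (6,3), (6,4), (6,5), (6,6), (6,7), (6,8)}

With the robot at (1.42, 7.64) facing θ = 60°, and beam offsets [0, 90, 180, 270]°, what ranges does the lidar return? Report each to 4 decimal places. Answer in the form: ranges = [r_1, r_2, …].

ranges = [0.4157, 0.4850, 0.8400, 5.2885]

beam 1: φ=0°, α=60°
  cosα=0.5000 sinα=0.8660 | (1,7) | tMaxX 1.1600 tMaxY 0.4157 | tΔX 2.0000 tΔY 1.1547
    t=0.4157 [y] (1,8) — stop
  → r_1 = 0.4157
beam 2: φ=90°, α=150°
  cosα=-0.8660 sinα=0.5000 | (1,7) | tMaxX 0.4850 tMaxY 0.7200 | tΔX 1.1547 tΔY 2.0000
    t=0.4850 [x] (0,7) — stop
  → r_2 = 0.4850
beam 3: φ=180°, α=240°
  cosα=-0.5000 sinα=-0.8660 | (1,7) | tMaxX 0.8400 tMaxY 0.7390 | tΔX 2.0000 tΔY 1.1547
    t=0.7390 [y] (1,6)
    t=0.8400 [x] (0,6) — stop
  → r_3 = 0.8400
beam 4: φ=270°, α=330°
  cosα=0.8660 sinα=-0.5000 | (1,7) | tMaxX 0.6697 tMaxY 1.2800 | tΔX 1.1547 tΔY 2.0000
    t=0.6697 [x] (2,7)
    t=1.2800 [y] (2,6)
    t=1.8244 [x] (3,6)
    t=2.9791 [x] (4,6)
    t=3.2800 [y] (4,5)
    t=4.1338 [x] (5,5)
    t=5.2800 [y] (5,4)
    t=5.2885 [x] (6,4) — stop
  → r_4 = 5.2885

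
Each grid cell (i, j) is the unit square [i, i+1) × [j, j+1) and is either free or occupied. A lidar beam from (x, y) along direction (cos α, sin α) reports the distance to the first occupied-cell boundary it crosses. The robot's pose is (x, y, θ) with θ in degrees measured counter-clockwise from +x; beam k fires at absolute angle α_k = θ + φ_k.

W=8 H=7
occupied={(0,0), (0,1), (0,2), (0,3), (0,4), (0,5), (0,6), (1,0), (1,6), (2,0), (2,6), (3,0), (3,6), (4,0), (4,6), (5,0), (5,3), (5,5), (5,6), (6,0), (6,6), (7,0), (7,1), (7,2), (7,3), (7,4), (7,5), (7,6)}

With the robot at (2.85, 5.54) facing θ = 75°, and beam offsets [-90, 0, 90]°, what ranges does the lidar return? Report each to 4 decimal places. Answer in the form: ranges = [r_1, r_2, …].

beam 1: φ=-90°, α=345°
  dir = (cos 345°, sin 345°) = (0.9659, -0.2588); from cell (2,5)
  next x-line at t=0.1553, next y-line at t=2.0864; Δt_x=1.0353, Δt_y=3.8637
    x: enter (3,5) at t=0.1553
    x: enter (4,5) at t=1.1906
    y: enter (4,4) at t=2.0864
    x: enter (5,4) at t=2.2258
    x: enter (6,4) at t=3.2611
    x: enter (7,4) at t=4.2964 ← occupied
  → r_1 = 4.2964
beam 2: φ=0°, α=75°
  dir = (cos 75°, sin 75°) = (0.2588, 0.9659); from cell (2,5)
  next x-line at t=0.5796, next y-line at t=0.4762; Δt_x=3.8637, Δt_y=1.0353
    y: enter (2,6) at t=0.4762 ← occupied
  → r_2 = 0.4762
beam 3: φ=90°, α=165°
  dir = (cos 165°, sin 165°) = (-0.9659, 0.2588); from cell (2,5)
  next x-line at t=0.8800, next y-line at t=1.7773; Δt_x=1.0353, Δt_y=3.8637
    x: enter (1,5) at t=0.8800
    y: enter (1,6) at t=1.7773 ← occupied
  → r_3 = 1.7773

ranges = [4.2964, 0.4762, 1.7773]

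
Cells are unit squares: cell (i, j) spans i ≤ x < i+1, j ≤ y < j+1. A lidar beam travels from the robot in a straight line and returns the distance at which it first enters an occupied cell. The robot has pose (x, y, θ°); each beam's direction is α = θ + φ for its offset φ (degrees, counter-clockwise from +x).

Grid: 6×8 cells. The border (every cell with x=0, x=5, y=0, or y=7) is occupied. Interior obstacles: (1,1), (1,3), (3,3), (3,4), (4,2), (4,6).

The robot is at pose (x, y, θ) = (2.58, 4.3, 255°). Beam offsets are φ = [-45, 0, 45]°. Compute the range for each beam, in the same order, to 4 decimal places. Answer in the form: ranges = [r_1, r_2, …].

ranges = [0.6697, 2.3811, 0.8400]

beam 1: φ=-45°, α=210°
  d=(-0.8660,-0.5000)  start (2,4)  tX=0.6697 tY=0.6000  stride 1/|dx|=1.1547 1/|dy|=2.0000
    cross y-line → (2,3), t=0.6000
    cross x-line → (1,3), t=0.6697 (wall)
  → r_1 = 0.6697
beam 2: φ=0°, α=255°
  d=(-0.2588,-0.9659)  start (2,4)  tX=2.2409 tY=0.3106  stride 1/|dx|=3.8637 1/|dy|=1.0353
    cross y-line → (2,3), t=0.3106
    cross y-line → (2,2), t=1.3459
    cross x-line → (1,2), t=2.2409
    cross y-line → (1,1), t=2.3811 (wall)
  → r_2 = 2.3811
beam 3: φ=45°, α=300°
  d=(0.5000,-0.8660)  start (2,4)  tX=0.8400 tY=0.3464  stride 1/|dx|=2.0000 1/|dy|=1.1547
    cross y-line → (2,3), t=0.3464
    cross x-line → (3,3), t=0.8400 (wall)
  → r_3 = 0.8400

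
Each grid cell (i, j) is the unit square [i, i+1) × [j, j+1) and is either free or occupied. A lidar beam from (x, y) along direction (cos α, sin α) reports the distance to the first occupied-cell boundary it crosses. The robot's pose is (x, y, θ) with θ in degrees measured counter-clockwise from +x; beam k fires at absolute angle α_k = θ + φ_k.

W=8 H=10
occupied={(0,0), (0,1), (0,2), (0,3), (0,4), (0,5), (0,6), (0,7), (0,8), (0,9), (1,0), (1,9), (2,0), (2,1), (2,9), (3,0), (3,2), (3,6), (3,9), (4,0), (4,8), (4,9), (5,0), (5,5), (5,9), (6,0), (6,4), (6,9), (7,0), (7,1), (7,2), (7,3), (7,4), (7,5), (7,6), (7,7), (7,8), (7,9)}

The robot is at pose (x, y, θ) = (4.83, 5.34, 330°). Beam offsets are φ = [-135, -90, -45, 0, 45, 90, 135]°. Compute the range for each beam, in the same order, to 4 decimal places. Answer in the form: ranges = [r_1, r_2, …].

ranges = [3.9651, 2.7020, 4.4931, 0.1963, 0.1760, 0.3400, 2.7538]

beam 1: φ=-135°, α=195°
  direction (-0.9659, -0.2588); cell (4,5); t to first gridline: x 0.8593, y 1.3137 (then +1.0353 / +3.8637)
    (3,5) via x @ 0.8593
    (3,4) via y @ 1.3137
    (2,4) via x @ 1.8946
    (1,4) via x @ 2.9298
    (0,4) via x @ 3.9651  # hit
  → r_1 = 3.9651
beam 2: φ=-90°, α=240°
  direction (-0.5000, -0.8660); cell (4,5); t to first gridline: x 1.6600, y 0.3926 (then +2.0000 / +1.1547)
    (4,4) via y @ 0.3926
    (4,3) via y @ 1.5473
    (3,3) via x @ 1.6600
    (3,2) via y @ 2.7020  # hit
  → r_2 = 2.7020
beam 3: φ=-45°, α=285°
  direction (0.2588, -0.9659); cell (4,5); t to first gridline: x 0.6568, y 0.3520 (then +3.8637 / +1.0353)
    (4,4) via y @ 0.3520
    (5,4) via x @ 0.6568
    (5,3) via y @ 1.3873
    (5,2) via y @ 2.4225
    (5,1) via y @ 3.4578
    (5,0) via y @ 4.4931  # hit
  → r_3 = 4.4931
beam 4: φ=0°, α=330°
  direction (0.8660, -0.5000); cell (4,5); t to first gridline: x 0.1963, y 0.6800 (then +1.1547 / +2.0000)
    (5,5) via x @ 0.1963  # hit
  → r_4 = 0.1963
beam 5: φ=45°, α=15°
  direction (0.9659, 0.2588); cell (4,5); t to first gridline: x 0.1760, y 2.5500 (then +1.0353 / +3.8637)
    (5,5) via x @ 0.1760  # hit
  → r_5 = 0.1760
beam 6: φ=90°, α=60°
  direction (0.5000, 0.8660); cell (4,5); t to first gridline: x 0.3400, y 0.7621 (then +2.0000 / +1.1547)
    (5,5) via x @ 0.3400  # hit
  → r_6 = 0.3400
beam 7: φ=135°, α=105°
  direction (-0.2588, 0.9659); cell (4,5); t to first gridline: x 3.2069, y 0.6833 (then +3.8637 / +1.0353)
    (4,6) via y @ 0.6833
    (4,7) via y @ 1.7186
    (4,8) via y @ 2.7538  # hit
  → r_7 = 2.7538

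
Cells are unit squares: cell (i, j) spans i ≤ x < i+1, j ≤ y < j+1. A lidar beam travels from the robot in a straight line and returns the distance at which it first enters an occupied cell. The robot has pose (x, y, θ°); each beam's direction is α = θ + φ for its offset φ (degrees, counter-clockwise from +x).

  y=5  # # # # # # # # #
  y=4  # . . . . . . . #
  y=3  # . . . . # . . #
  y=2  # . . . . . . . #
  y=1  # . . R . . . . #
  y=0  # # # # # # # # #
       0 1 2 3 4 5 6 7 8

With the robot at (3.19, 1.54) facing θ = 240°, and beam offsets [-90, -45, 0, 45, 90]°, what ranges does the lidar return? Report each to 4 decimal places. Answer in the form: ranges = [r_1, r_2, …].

beam 1: φ=-90°, α=150°
  direction (-0.8660, 0.5000); cell (3,1); t to first gridline: x 0.2194, y 0.9200 (then +1.1547 / +2.0000)
    (2,1) via x @ 0.2194
    (2,2) via y @ 0.9200
    (1,2) via x @ 1.3741
    (0,2) via x @ 2.5288  # hit
  → r_1 = 2.5288
beam 2: φ=-45°, α=195°
  direction (-0.9659, -0.2588); cell (3,1); t to first gridline: x 0.1967, y 2.0864 (then +1.0353 / +3.8637)
    (2,1) via x @ 0.1967
    (1,1) via x @ 1.2320
    (1,0) via y @ 2.0864  # hit
  → r_2 = 2.0864
beam 3: φ=0°, α=240°
  direction (-0.5000, -0.8660); cell (3,1); t to first gridline: x 0.3800, y 0.6235 (then +2.0000 / +1.1547)
    (2,1) via x @ 0.3800
    (2,0) via y @ 0.6235  # hit
  → r_3 = 0.6235
beam 4: φ=45°, α=285°
  direction (0.2588, -0.9659); cell (3,1); t to first gridline: x 3.1296, y 0.5590 (then +3.8637 / +1.0353)
    (3,0) via y @ 0.5590  # hit
  → r_4 = 0.5590
beam 5: φ=90°, α=330°
  direction (0.8660, -0.5000); cell (3,1); t to first gridline: x 0.9353, y 1.0800 (then +1.1547 / +2.0000)
    (4,1) via x @ 0.9353
    (4,0) via y @ 1.0800  # hit
  → r_5 = 1.0800

ranges = [2.5288, 2.0864, 0.6235, 0.5590, 1.0800]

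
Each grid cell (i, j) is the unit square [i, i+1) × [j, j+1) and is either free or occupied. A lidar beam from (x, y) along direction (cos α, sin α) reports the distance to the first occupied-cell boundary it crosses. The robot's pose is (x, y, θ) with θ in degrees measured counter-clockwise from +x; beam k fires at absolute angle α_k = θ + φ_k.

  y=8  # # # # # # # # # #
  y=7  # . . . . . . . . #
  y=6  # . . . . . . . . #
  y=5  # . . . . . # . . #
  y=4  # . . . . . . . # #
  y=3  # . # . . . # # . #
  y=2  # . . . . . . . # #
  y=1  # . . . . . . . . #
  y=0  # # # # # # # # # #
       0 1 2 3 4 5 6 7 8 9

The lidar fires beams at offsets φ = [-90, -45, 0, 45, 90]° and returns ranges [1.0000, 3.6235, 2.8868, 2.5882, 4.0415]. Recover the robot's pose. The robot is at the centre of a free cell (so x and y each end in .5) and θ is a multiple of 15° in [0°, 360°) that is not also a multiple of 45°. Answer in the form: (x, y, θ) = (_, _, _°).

(x, y, θ) = (3.5, 4.5, 330°)

Candidates: 50 free-cell centres × 16 headings = 800 poses. Raycast each; keep the one whose scan matches to 4 dp.
  (4.5, 6.5, 150°): beam 1 = 1.7321 ≠ 1.0000 ✗
  (3.5, 4.5, 285°): beam 1 = 2.5882 ≠ 1.0000 ✗
  (8.5, 5.5, 60°): beam 1 = 0.5774 ≠ 1.0000 ✗
  (3.5, 6.5, 240°): beam 1 = 2.8868 ≠ 1.0000 ✗
  (8.5, 5.5, 345°): beam 1 = 0.5176 ≠ 1.0000 ✗
  …
  (3.5, 4.5, 330°): r_1=1.0000, r_2=3.6235, r_3=2.8868, r_4=2.5882, r_5=4.0415 — all match ✓
Only this pose fits every beam.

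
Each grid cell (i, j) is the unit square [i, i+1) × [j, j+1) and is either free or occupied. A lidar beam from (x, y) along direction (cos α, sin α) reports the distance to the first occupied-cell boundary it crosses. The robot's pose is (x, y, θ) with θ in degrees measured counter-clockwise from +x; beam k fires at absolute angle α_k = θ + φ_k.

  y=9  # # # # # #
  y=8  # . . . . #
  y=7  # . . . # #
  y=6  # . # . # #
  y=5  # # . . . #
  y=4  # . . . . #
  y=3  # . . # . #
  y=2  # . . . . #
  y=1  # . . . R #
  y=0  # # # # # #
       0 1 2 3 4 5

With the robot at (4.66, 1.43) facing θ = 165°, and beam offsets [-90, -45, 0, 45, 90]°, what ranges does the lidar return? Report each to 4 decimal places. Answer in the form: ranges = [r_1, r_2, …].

beam 1: φ=-90°, α=75°
  d=(0.2588,0.9659)  start (4,1)  tX=1.3137 tY=0.5901  stride 1/|dx|=3.8637 1/|dy|=1.0353
    cross y-line → (4,2), t=0.5901
    cross x-line → (5,2), t=1.3137 (wall)
  → r_1 = 1.3137
beam 2: φ=-45°, α=120°
  d=(-0.5000,0.8660)  start (4,1)  tX=1.3200 tY=0.6582  stride 1/|dx|=2.0000 1/|dy|=1.1547
    cross y-line → (4,2), t=0.6582
    cross x-line → (3,2), t=1.3200
    cross y-line → (3,3), t=1.8129 (wall)
  → r_2 = 1.8129
beam 3: φ=0°, α=165°
  d=(-0.9659,0.2588)  start (4,1)  tX=0.6833 tY=2.2023  stride 1/|dx|=1.0353 1/|dy|=3.8637
    cross x-line → (3,1), t=0.6833
    cross x-line → (2,1), t=1.7186
    cross y-line → (2,2), t=2.2023
    cross x-line → (1,2), t=2.7538
    cross x-line → (0,2), t=3.7891 (wall)
  → r_3 = 3.7891
beam 4: φ=45°, α=210°
  d=(-0.8660,-0.5000)  start (4,1)  tX=0.7621 tY=0.8600  stride 1/|dx|=1.1547 1/|dy|=2.0000
    cross x-line → (3,1), t=0.7621
    cross y-line → (3,0), t=0.8600 (wall)
  → r_4 = 0.8600
beam 5: φ=90°, α=255°
  d=(-0.2588,-0.9659)  start (4,1)  tX=2.5500 tY=0.4452  stride 1/|dx|=3.8637 1/|dy|=1.0353
    cross y-line → (4,0), t=0.4452 (wall)
  → r_5 = 0.4452

ranges = [1.3137, 1.8129, 3.7891, 0.8600, 0.4452]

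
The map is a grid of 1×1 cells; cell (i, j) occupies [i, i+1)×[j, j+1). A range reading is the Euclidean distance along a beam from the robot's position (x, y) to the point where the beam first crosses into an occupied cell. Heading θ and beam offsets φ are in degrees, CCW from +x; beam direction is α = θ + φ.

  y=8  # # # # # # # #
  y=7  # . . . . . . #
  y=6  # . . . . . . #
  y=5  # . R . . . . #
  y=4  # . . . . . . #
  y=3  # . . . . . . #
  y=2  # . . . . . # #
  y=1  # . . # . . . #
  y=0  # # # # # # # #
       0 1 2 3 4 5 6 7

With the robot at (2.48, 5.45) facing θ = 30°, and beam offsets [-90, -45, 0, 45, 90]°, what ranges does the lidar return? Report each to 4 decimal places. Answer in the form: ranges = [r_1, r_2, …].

beam 1: φ=-90°, α=300°
  cosα=0.5000 sinα=-0.8660 | (2,5) | tMaxX 1.0400 tMaxY 0.5196 | tΔX 2.0000 tΔY 1.1547
    t=0.5196 [y] (2,4)
    t=1.0400 [x] (3,4)
    t=1.6743 [y] (3,3)
    t=2.8290 [y] (3,2)
    t=3.0400 [x] (4,2)
    t=3.9837 [y] (4,1)
    t=5.0400 [x] (5,1)
    t=5.1384 [y] (5,0) — stop
  → r_1 = 5.1384
beam 2: φ=-45°, α=345°
  cosα=0.9659 sinα=-0.2588 | (2,5) | tMaxX 0.5383 tMaxY 1.7387 | tΔX 1.0353 tΔY 3.8637
    t=0.5383 [x] (3,5)
    t=1.5736 [x] (4,5)
    t=1.7387 [y] (4,4)
    t=2.6089 [x] (5,4)
    t=3.6442 [x] (6,4)
    t=4.6794 [x] (7,4) — stop
  → r_2 = 4.6794
beam 3: φ=0°, α=30°
  cosα=0.8660 sinα=0.5000 | (2,5) | tMaxX 0.6004 tMaxY 1.1000 | tΔX 1.1547 tΔY 2.0000
    t=0.6004 [x] (3,5)
    t=1.1000 [y] (3,6)
    t=1.7551 [x] (4,6)
    t=2.9098 [x] (5,6)
    t=3.1000 [y] (5,7)
    t=4.0645 [x] (6,7)
    t=5.1000 [y] (6,8) — stop
  → r_3 = 5.1000
beam 4: φ=45°, α=75°
  cosα=0.2588 sinα=0.9659 | (2,5) | tMaxX 2.0091 tMaxY 0.5694 | tΔX 3.8637 tΔY 1.0353
    t=0.5694 [y] (2,6)
    t=1.6047 [y] (2,7)
    t=2.0091 [x] (3,7)
    t=2.6400 [y] (3,8) — stop
  → r_4 = 2.6400
beam 5: φ=90°, α=120°
  cosα=-0.5000 sinα=0.8660 | (2,5) | tMaxX 0.9600 tMaxY 0.6351 | tΔX 2.0000 tΔY 1.1547
    t=0.6351 [y] (2,6)
    t=0.9600 [x] (1,6)
    t=1.7898 [y] (1,7)
    t=2.9445 [y] (1,8) — stop
  → r_5 = 2.9445

ranges = [5.1384, 4.6794, 5.1000, 2.6400, 2.9445]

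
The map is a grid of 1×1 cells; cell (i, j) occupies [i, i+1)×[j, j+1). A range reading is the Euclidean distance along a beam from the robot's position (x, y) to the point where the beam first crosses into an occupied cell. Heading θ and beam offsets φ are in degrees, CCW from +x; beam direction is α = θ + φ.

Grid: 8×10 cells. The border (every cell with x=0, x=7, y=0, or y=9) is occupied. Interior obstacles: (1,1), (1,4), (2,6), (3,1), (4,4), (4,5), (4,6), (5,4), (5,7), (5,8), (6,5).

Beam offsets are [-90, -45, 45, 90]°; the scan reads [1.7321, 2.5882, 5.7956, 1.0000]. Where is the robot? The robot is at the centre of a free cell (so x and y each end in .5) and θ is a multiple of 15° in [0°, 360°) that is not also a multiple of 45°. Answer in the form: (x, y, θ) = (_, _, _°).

Candidates: 37 free-cell centres × 16 headings = 592 poses. Raycast each; keep the one whose scan matches to 4 dp.
  (6.5, 7.5, 15°): beam 1 = 1.5529 ≠ 1.7321 ✗
  (1.5, 8.5, 345°): beam 1 = 1.9319 ≠ 1.7321 ✗
  (1.5, 6.5, 255°): beam 1 = 0.5176 ≠ 1.7321 ✗
  (6.5, 4.5, 105°): beam 1 = 0.5176 ≠ 1.7321 ✗
  …
  (3.5, 7.5, 210°): r_1=1.7321, r_2=2.5882, r_3=5.7956, r_4=1.0000 — all match ✓
Unique over the lattice → pose = (3.5, 7.5, 210°).

(x, y, θ) = (3.5, 7.5, 210°)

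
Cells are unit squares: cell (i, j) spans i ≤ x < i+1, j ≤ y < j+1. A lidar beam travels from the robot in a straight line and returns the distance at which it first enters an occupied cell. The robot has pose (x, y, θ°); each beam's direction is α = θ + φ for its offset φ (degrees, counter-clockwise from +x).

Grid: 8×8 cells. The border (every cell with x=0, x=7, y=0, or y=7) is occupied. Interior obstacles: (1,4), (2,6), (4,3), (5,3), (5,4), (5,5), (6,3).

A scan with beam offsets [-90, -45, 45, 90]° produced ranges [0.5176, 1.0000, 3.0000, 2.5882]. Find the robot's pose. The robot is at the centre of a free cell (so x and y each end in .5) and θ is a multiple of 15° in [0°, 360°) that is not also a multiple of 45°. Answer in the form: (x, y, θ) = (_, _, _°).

(x, y, θ) = (1.5, 2.5, 285°)

Enumerate (i+0.5, j+0.5, θ) over the 29 free cells and 16 admissible headings. For each, cast all 4 beams and compare to the given ranges.
  (2.5, 3.5, 345°): beam 1 = 2.5882 ≠ 0.5176 ✗
  (1.5, 1.5, 150°): beam 1 = 6.3509 ≠ 0.5176 ✗
  (3.5, 3.5, 60°): beam 1 = 0.5774 ≠ 0.5176 ✗
  …
  (1.5, 2.5, 285°): r_1=0.5176, r_2=1.0000, r_3=3.0000, r_4=2.5882 — all match ✓
Unique over the lattice → pose = (1.5, 2.5, 285°).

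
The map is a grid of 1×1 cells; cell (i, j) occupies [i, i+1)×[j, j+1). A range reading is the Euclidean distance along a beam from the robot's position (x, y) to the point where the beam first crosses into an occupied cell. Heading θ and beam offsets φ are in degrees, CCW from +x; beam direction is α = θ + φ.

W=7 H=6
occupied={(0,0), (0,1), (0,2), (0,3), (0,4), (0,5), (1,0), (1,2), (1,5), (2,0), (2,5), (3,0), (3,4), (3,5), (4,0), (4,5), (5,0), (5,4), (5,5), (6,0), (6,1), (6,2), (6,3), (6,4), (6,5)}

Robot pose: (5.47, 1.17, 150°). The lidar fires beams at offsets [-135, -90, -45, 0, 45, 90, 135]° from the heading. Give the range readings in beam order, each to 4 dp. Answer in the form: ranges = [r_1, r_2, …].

ranges = [0.5487, 1.0600, 3.9651, 5.1615, 0.6568, 0.1963, 0.1760]

beam 1: φ=-135°, α=15°
  direction (0.9659, 0.2588); cell (5,1); t to first gridline: x 0.5487, y 3.2069 (then +1.0353 / +3.8637)
    (6,1) via x @ 0.5487  # hit
  → r_1 = 0.5487
beam 2: φ=-90°, α=60°
  direction (0.5000, 0.8660); cell (5,1); t to first gridline: x 1.0600, y 0.9584 (then +2.0000 / +1.1547)
    (5,2) via y @ 0.9584
    (6,2) via x @ 1.0600  # hit
  → r_2 = 1.0600
beam 3: φ=-45°, α=105°
  direction (-0.2588, 0.9659); cell (5,1); t to first gridline: x 1.8159, y 0.8593 (then +3.8637 / +1.0353)
    (5,2) via y @ 0.8593
    (4,2) via x @ 1.8159
    (4,3) via y @ 1.8946
    (4,4) via y @ 2.9298
    (4,5) via y @ 3.9651  # hit
  → r_3 = 3.9651
beam 4: φ=0°, α=150°
  direction (-0.8660, 0.5000); cell (5,1); t to first gridline: x 0.5427, y 1.6600 (then +1.1547 / +2.0000)
    (4,1) via x @ 0.5427
    (4,2) via y @ 1.6600
    (3,2) via x @ 1.6974
    (2,2) via x @ 2.8521
    (2,3) via y @ 3.6600
    (1,3) via x @ 4.0068
    (0,3) via x @ 5.1615  # hit
  → r_4 = 5.1615
beam 5: φ=45°, α=195°
  direction (-0.9659, -0.2588); cell (5,1); t to first gridline: x 0.4866, y 0.6568 (then +1.0353 / +3.8637)
    (4,1) via x @ 0.4866
    (4,0) via y @ 0.6568  # hit
  → r_5 = 0.6568
beam 6: φ=90°, α=240°
  direction (-0.5000, -0.8660); cell (5,1); t to first gridline: x 0.9400, y 0.1963 (then +2.0000 / +1.1547)
    (5,0) via y @ 0.1963  # hit
  → r_6 = 0.1963
beam 7: φ=135°, α=285°
  direction (0.2588, -0.9659); cell (5,1); t to first gridline: x 2.0478, y 0.1760 (then +3.8637 / +1.0353)
    (5,0) via y @ 0.1760  # hit
  → r_7 = 0.1760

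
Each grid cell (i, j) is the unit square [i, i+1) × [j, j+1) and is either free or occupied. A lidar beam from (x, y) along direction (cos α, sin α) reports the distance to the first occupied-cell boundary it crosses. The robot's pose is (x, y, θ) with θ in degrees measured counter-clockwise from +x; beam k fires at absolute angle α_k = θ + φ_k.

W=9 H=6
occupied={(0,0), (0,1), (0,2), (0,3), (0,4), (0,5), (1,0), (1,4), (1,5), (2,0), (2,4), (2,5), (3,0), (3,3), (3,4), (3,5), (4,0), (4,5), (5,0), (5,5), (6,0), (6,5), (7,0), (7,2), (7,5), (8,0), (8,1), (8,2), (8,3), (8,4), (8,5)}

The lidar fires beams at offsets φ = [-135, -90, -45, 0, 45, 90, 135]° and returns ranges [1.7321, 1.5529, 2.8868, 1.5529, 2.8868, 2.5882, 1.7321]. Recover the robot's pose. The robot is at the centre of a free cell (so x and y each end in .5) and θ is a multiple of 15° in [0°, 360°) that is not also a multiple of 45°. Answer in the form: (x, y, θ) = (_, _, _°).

(x, y, θ) = (5.5, 2.5, 15°)

The pose lattice has 23·16 = 368 candidates. Test each by forward raycasting.
  (5.5, 3.5, 345°): beam 1 = 5.0000 ≠ 1.7321 ✗
  (6.5, 2.5, 300°): beam 1 = 2.5882 ≠ 1.7321 ✗
  (3.5, 2.5, 210°): beam 1 = 0.5176 ≠ 1.7321 ✗
  (7.5, 1.5, 330°): beam 1 = 1.9319 ≠ 1.7321 ✗
  …
  (5.5, 2.5, 15°): r_1=1.7321, r_2=1.5529, r_3=2.8868, r_4=1.5529, r_5=2.8868, r_6=2.5882, r_7=1.7321 — all match ✓
No second candidate reproduces the full scan.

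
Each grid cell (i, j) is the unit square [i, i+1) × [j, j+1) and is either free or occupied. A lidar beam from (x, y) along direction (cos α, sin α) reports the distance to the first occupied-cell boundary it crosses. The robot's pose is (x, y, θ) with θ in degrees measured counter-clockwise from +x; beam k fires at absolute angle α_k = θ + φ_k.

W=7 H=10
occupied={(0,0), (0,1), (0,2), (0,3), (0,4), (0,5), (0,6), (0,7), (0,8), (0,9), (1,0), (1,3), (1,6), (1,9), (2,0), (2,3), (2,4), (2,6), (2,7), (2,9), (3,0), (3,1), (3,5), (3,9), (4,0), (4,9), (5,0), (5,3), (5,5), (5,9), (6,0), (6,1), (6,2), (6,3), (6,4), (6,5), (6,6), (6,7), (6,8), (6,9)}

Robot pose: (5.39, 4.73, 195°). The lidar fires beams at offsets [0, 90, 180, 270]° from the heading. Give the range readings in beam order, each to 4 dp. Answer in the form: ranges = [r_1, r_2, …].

ranges = [2.4743, 0.7558, 0.6315, 0.2795]

beam 1: φ=0°, α=195°
  direction (-0.9659, -0.2588); cell (5,4); t to first gridline: x 0.4038, y 2.8205 (then +1.0353 / +3.8637)
    (4,4) via x @ 0.4038
    (3,4) via x @ 1.4390
    (2,4) via x @ 2.4743  # hit
  → r_1 = 2.4743
beam 2: φ=90°, α=285°
  direction (0.2588, -0.9659); cell (5,4); t to first gridline: x 2.3569, y 0.7558 (then +3.8637 / +1.0353)
    (5,3) via y @ 0.7558  # hit
  → r_2 = 0.7558
beam 3: φ=180°, α=15°
  direction (0.9659, 0.2588); cell (5,4); t to first gridline: x 0.6315, y 1.0432 (then +1.0353 / +3.8637)
    (6,4) via x @ 0.6315  # hit
  → r_3 = 0.6315
beam 4: φ=270°, α=105°
  direction (-0.2588, 0.9659); cell (5,4); t to first gridline: x 1.5068, y 0.2795 (then +3.8637 / +1.0353)
    (5,5) via y @ 0.2795  # hit
  → r_4 = 0.2795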